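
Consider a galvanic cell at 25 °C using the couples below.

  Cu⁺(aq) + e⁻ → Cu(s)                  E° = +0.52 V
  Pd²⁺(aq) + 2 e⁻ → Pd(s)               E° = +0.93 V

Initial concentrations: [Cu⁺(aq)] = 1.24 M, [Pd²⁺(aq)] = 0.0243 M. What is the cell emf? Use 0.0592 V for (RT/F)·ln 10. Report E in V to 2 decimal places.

+0.36 V

Pd²⁺/Pd is reduced (cathode, E° = +0.93 V) and Cu⁺/Cu is oxidized (anode).
E°cell = +0.93 − (+0.52) = +0.41 V, with n = 2 electrons transferred.
For the overall reaction Pd²⁺(aq) + 2 Cu(s) → Pd(s) + 2 Cu⁺(aq), Q = [Cu⁺(aq)]^2 / [Pd²⁺(aq)] = 63.3, giving log Q = 1.801.
By the Nernst equation, E = +0.41 − (0.0592/2)·(1.801) = +0.36 V.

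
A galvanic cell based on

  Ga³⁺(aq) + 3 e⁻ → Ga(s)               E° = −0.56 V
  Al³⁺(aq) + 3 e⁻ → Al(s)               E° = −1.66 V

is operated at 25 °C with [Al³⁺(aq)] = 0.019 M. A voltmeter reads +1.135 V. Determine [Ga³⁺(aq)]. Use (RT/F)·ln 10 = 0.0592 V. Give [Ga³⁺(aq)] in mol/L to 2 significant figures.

With Ga³⁺/Ga at the cathode and Al³⁺/Al at the anode, E°cell = −0.56 − (−1.66) = +1.10 V (n = 3).
Rearranging E = E° − (0.0592/n)·log Q gives log Q = 3(+1.10 − (+1.135))/0.0592 = −1.774.
The balanced reaction is Ga³⁺(aq) + Al(s) → Ga(s) + Al³⁺(aq), so Q = [Al³⁺(aq)] / [Ga³⁺(aq)].
Substituting the known concentrations and solving, log [Ga³⁺(aq)] = 0.053 and [Ga³⁺(aq)] = 1.1 M.

1.1 M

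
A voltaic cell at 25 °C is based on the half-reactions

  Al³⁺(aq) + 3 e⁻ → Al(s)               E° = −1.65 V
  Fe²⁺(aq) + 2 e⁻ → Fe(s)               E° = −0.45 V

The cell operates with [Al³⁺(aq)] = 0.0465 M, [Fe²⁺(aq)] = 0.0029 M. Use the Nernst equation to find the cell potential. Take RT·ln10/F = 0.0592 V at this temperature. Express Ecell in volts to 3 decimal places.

The Fe²⁺/Fe couple has the more positive E°, so it is the cathode; Al³⁺/Al is the anode.
E°cell = E°cat − E°an = −0.45 − (−1.65) = +1.20 V; n = 6.
Balancing gives 3 Fe²⁺(aq) + 2 Al(s) → 3 Fe(s) + 2 Al³⁺(aq); hence Q = [Al³⁺(aq)]^2 / [Fe²⁺(aq)]^3 = 8.87×10^4 (log Q = 4.948).
E = E° − (0.0592/n)·log Q = +1.20 − (0.0592/6)(4.948) = +1.151 V.

+1.151 V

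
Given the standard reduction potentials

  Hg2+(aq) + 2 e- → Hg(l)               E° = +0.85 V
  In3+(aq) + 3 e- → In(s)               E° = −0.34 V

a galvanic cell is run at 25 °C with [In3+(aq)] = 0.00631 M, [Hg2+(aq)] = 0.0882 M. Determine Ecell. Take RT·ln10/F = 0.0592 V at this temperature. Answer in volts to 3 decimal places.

Hg²⁺/Hg is reduced (cathode, E° = +0.85 V) and In³⁺/In is oxidized (anode).
E°cell = +0.85 − (−0.34) = +1.19 V, with n = 6 electrons transferred.
The balanced reaction is 3 Hg2+(aq) + 2 In(s) → 3 Hg(l) + 2 In3+(aq), so Q = [In3+(aq)]^2 / [Hg2+(aq)]^3 = 0.058 and log Q = −1.236.
Applying E = E° − (RT ln10/nF)·log Q gives +1.19 − (0.0592/6)(−1.236) = +1.202 V.

+1.202 V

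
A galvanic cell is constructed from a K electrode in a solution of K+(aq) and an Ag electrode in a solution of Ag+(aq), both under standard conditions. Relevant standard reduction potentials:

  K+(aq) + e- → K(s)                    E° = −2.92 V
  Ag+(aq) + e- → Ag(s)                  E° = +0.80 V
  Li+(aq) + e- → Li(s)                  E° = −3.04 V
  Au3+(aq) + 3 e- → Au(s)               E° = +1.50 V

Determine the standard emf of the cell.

+3.72 V

Of the two couples in this cell, the one with the more positive reduction potential is reduced at the cathode: here that is Ag⁺/Ag (+0.80 V); K⁺/K (−2.92 V) is the anode.
E°cell = E°(cathode) − E°(anode) = +0.80 − (−2.92) = +3.72 V.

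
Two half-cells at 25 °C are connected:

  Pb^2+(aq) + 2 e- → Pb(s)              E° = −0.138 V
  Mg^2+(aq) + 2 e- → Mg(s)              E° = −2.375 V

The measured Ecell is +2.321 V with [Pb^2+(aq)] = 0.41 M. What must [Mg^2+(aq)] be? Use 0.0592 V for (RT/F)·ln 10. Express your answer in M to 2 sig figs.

The Pb²⁺/Pb couple has the larger reduction potential, so it is the cathode: E°cell = −0.138 − (−2.375) = +2.237 V and n = 2.
From the Nernst equation, log Q = n(E° − E)/0.0592 = 2·(+2.237 − (+2.321))/0.0592 = −2.838.
Balancing electrons gives Pb^2+(aq) + Mg(s) → Pb(s) + Mg^2+(aq); thus Q = [Mg^2+(aq)] / [Pb^2+(aq)].
Isolating [Mg^2+(aq)] in Q = 10^{−2.838} yields log [Mg^2+(aq)] = −3.225, i.e. 0.00060 M.

0.00060 M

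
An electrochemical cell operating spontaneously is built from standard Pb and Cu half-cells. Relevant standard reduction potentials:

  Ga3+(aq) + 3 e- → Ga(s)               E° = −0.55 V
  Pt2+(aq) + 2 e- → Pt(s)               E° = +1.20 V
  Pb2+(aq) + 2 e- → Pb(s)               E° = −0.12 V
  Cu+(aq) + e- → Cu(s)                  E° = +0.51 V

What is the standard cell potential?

Of the two couples in this cell, the one with the more positive reduction potential is reduced at the cathode: here that is Cu⁺/Cu (+0.51 V); Pb²⁺/Pb (−0.12 V) is the anode.
E°cell = E°(cathode) − E°(anode) = +0.51 − (−0.12) = +0.63 V.

+0.63 V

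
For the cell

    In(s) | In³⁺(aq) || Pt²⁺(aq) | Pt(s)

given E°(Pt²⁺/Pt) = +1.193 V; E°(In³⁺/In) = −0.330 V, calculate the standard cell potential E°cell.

By convention the left-hand electrode in cell notation is the anode (oxidation) and the right-hand electrode is the cathode (reduction).
E°cell = E°(right) − E°(left) = +1.193 − (−0.330) = +1.523 V.

+1.523 V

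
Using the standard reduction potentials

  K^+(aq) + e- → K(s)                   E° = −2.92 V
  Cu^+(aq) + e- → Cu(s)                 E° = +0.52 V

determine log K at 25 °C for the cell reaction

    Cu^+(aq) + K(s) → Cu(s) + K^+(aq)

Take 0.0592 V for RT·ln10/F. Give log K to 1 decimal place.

The Cu⁺/Cu couple is reduced (cathode); E°cell = +0.52 − (−2.92) = +3.44 V with n = 1.
At equilibrium E = 0, so log K = nE°cell / 0.0592 = (1)(+3.44) / 0.0592 = 58.1.

log K = 58.1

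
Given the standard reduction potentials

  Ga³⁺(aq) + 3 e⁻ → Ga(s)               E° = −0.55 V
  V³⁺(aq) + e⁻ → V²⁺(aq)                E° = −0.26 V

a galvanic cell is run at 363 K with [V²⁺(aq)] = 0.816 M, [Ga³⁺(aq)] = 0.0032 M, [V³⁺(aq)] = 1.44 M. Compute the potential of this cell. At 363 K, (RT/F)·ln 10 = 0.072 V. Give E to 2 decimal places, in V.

The V³⁺/V²⁺ couple has the more positive E°, so it is the cathode; Ga³⁺/Ga is the anode.
E°cell = −0.26 − (−0.55) = +0.29 V, with n = 3 electrons transferred.
The balanced reaction is 3 V³⁺(aq) + Ga(s) → 3 V²⁺(aq) + Ga³⁺(aq), so Q = ([V²⁺(aq)]^3·[Ga³⁺(aq)]) / [V³⁺(aq)]^3 = 0.000582 and log Q = −3.235.
By the Nernst equation, E = +0.29 − (0.072/3)·(−3.235) = +0.37 V.

+0.37 V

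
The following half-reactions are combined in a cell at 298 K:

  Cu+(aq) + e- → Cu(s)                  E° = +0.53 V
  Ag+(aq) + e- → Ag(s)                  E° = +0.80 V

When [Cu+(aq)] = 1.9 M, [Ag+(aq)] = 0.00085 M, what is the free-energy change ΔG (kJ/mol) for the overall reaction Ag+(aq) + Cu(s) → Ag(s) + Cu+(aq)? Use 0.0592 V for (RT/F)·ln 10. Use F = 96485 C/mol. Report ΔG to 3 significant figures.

−6.92 kJ/mol

With Ag⁺/Ag reduced at the cathode, E°cell = +0.80 − (+0.53) = +0.27 V and n = 1.
Here Q = [Cu+(aq)] / [Ag+(aq)] = 2.24×10^3 (log Q = 3.349), giving E = +0.27 − (0.0592/1)·(3.349) = +0.0717 V.
Then ΔG = −nFE = −1 × 96485 × +0.0717 J/mol = −6.92 kJ/mol.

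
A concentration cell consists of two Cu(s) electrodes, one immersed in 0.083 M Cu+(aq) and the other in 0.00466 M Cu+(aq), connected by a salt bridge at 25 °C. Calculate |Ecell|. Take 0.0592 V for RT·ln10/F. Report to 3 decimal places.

0.074 V

For a concentration cell E°cell = 0, since both electrodes use the same couple.
The compartment with the higher Cu+(aq) concentration (0.083 M) acts as the cathode; ions are reduced there and produced at the dilute (0.00466 M) anode.
With n = 1, Ecell = −(0.0592/1)·log([dilute]/[conc]) = −(0.0592/1)·log(0.00466/0.083) = +0.074 V.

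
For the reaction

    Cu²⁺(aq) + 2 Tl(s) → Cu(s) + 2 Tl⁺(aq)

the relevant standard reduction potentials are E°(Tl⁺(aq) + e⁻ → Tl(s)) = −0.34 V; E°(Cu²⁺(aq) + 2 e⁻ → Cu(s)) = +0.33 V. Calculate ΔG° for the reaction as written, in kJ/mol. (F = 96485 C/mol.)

−129 kJ/mol

In the reaction as written Cu²⁺(aq) is reduced, so the Cu²⁺/Cu couple is the cathode and Tl⁺/Tl is the anode.
E°cell = +0.33 − (−0.34) = +0.67 V; balancing electrons gives n = 2.
ΔG° = −nFE°cell = −(2)(96485)(+0.67) J/mol = −129 kJ/mol.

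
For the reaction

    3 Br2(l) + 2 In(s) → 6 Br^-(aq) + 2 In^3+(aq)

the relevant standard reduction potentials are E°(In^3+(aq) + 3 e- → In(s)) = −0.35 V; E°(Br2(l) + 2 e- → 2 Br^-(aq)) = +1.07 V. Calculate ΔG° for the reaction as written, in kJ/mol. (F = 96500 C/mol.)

In the reaction as written Br2(l) is reduced, so the Br₂/Br⁻ couple is the cathode and In³⁺/In is the anode.
E°cell = +1.07 − (−0.35) = +1.42 V; balancing electrons gives n = 6.
ΔG° = −nFE°cell = −(6)(96500)(+1.42) J/mol = −822 kJ/mol.

−822 kJ/mol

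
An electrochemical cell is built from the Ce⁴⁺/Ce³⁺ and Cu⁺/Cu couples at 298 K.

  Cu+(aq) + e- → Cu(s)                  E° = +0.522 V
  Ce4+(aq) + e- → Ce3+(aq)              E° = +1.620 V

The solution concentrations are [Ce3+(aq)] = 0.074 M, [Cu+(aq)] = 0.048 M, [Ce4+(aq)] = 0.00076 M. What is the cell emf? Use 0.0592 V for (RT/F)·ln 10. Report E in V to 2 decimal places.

+1.06 V

Since E°(Ce⁴⁺/Ce³⁺) > E°(Cu⁺/Cu), Ce⁴⁺/Ce³⁺ serves as the cathode.
E°cell = E°cat − E°an = +1.620 − (+0.522) = +1.098 V; n = 1.
The balanced reaction is Ce4+(aq) + Cu(s) → Ce3+(aq) + Cu+(aq), so Q = ([Ce3+(aq)]·[Cu+(aq)]) / [Ce4+(aq)] = 4.67 and log Q = 0.670.
By the Nernst equation, E = +1.098 − (0.0592/1)·(0.670) = +1.06 V.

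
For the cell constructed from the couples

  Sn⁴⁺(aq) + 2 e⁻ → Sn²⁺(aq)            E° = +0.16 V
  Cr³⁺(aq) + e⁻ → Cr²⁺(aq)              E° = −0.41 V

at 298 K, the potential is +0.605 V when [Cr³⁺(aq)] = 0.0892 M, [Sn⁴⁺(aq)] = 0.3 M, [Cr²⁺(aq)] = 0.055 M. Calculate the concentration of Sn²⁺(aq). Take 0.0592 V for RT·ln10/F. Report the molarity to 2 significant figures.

0.0075 M

The Sn⁴⁺/Sn²⁺ couple has the larger reduction potential, so it is the cathode: E°cell = +0.16 − (−0.41) = +0.57 V and n = 2.
Since E = E° − (0.0592/n)·log Q, log Q = n(E° − E)/0.0592 = −1.182.
For Sn⁴⁺(aq) + 2 Cr²⁺(aq) → Sn²⁺(aq) + 2 Cr³⁺(aq), the reaction quotient is Q = ([Sn²⁺(aq)]·[Cr³⁺(aq)]^2) / ([Sn⁴⁺(aq)]·[Cr²⁺(aq)]^2).
Substituting the known concentrations and solving, log [Sn²⁺(aq)] = −2.125 and [Sn²⁺(aq)] = 0.0075 M.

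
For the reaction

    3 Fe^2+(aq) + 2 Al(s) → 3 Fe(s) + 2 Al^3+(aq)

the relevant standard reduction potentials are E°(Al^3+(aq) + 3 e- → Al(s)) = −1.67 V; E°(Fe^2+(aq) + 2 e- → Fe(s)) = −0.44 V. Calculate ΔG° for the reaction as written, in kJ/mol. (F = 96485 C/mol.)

In the reaction as written Fe^2+(aq) is reduced, so the Fe²⁺/Fe couple is the cathode and Al³⁺/Al is the anode.
E°cell = −0.44 − (−1.67) = +1.23 V; balancing electrons gives n = 6.
ΔG° = −nFE°cell = −(6)(96485)(+1.23) J/mol = −712 kJ/mol.

−712 kJ/mol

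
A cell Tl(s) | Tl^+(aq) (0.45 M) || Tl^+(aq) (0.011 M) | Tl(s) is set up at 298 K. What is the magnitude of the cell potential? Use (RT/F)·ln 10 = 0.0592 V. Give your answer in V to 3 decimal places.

0.095 V

For a concentration cell E°cell = 0, since both electrodes use the same couple.
The compartment with the higher Tl^+(aq) concentration (0.45 M) acts as the cathode; ions are reduced there and produced at the dilute (0.011 M) anode.
With n = 1, Ecell = −(0.0592/1)·log([dilute]/[conc]) = −(0.0592/1)·log(0.011/0.45) = +0.095 V.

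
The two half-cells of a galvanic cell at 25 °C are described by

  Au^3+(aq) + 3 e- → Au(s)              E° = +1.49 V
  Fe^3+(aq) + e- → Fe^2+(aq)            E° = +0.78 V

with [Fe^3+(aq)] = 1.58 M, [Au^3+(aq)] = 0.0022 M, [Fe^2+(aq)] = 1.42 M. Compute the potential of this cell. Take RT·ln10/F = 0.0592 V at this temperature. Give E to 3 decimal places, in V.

+0.655 V

Au³⁺/Au is reduced (cathode, E° = +1.49 V) and Fe³⁺/Fe²⁺ is oxidized (anode).
E°cell = E°cat − E°an = +1.49 − (+0.78) = +0.71 V; n = 3.
Balancing gives Au^3+(aq) + 3 Fe^2+(aq) → Au(s) + 3 Fe^3+(aq); hence Q = [Fe^3+(aq)]^3 / ([Au^3+(aq)]·[Fe^2+(aq)]^3) = 626 (log Q = 2.797).
E = E° − (0.0592/n)·log Q = +0.71 − (0.0592/3)(2.797) = +0.655 V.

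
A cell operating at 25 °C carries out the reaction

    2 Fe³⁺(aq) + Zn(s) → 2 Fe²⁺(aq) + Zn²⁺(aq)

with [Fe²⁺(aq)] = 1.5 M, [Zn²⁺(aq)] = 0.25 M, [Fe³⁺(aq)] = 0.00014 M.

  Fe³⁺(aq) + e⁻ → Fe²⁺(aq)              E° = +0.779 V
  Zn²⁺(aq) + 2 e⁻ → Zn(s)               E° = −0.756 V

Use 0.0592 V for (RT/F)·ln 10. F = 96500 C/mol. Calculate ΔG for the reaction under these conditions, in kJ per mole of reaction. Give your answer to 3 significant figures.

−254 kJ/mol

With Fe³⁺/Fe²⁺ reduced at the cathode, E°cell = +0.779 − (−0.756) = +1.535 V and n = 2.
Q = ([Fe²⁺(aq)]^2·[Zn²⁺(aq)]) / [Fe³⁺(aq)]^2 = 2.87×10^7, so log Q = 7.458 and E = +1.535 − (0.0592/2)(7.458) = +1.3142 V.
ΔG = −nFE = −(2)(96500)(+1.3142) J/mol = −254 kJ/mol.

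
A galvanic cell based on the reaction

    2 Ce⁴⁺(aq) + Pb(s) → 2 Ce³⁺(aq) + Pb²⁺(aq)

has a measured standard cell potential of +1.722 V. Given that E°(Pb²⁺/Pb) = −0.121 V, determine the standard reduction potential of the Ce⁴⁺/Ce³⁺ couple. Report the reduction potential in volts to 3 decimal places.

+1.601 V

In the reaction as written the Ce⁴⁺/Ce³⁺ couple is reduced (cathode) and Pb²⁺/Pb is oxidized (anode), so E°cell = E°(Ce⁴⁺/Ce³⁺) − E°(Pb²⁺/Pb).
E°(Ce⁴⁺/Ce³⁺) = E°cell + E°(anode) = +1.722 + (−0.121) = +1.601 V.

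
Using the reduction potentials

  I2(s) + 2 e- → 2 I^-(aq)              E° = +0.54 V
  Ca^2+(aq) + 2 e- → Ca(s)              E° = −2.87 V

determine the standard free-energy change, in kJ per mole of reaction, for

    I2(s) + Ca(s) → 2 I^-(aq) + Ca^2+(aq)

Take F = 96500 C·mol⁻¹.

−658 kJ/mol

In the reaction as written I2(s) is reduced, so the I₂/I⁻ couple is the cathode and Ca²⁺/Ca is the anode.
E°cell = +0.54 − (−2.87) = +3.41 V; balancing electrons gives n = 2.
ΔG° = −nFE°cell = −(2)(96500)(+3.41) J/mol = −658 kJ/mol.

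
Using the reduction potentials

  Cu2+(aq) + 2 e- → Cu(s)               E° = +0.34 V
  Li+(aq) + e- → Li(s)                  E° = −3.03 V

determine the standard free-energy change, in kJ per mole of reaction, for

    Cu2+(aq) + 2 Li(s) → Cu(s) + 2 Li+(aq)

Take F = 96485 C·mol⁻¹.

−650 kJ/mol

In the reaction as written Cu2+(aq) is reduced, so the Cu²⁺/Cu couple is the cathode and Li⁺/Li is the anode.
E°cell = +0.34 − (−3.03) = +3.37 V; balancing electrons gives n = 2.
ΔG° = −nFE°cell = −(2)(96485)(+3.37) J/mol = −650 kJ/mol.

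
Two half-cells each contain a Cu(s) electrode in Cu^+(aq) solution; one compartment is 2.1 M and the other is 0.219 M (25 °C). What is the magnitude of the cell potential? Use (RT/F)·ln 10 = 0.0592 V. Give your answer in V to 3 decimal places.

0.058 V

For a concentration cell E°cell = 0, since both electrodes use the same couple.
The compartment with the higher Cu^+(aq) concentration (2.1 M) acts as the cathode; ions are reduced there and produced at the dilute (0.219 M) anode.
With n = 1, Ecell = −(0.0592/1)·log([dilute]/[conc]) = −(0.0592/1)·log(0.219/2.1) = +0.058 V.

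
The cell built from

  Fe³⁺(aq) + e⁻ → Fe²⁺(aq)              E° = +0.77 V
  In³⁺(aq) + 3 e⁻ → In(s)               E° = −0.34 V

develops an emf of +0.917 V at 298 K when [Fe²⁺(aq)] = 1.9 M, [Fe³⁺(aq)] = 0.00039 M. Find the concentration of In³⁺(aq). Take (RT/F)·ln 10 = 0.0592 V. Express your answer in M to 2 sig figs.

Fe³⁺/Fe²⁺ is the cathode (higher E°); E°cell = +0.77 − (−0.34) = +1.11 V with n = 3.
Since E = E° − (0.0592/n)·log Q, log Q = n(E° − E)/0.0592 = 9.780.
The balanced reaction is 3 Fe³⁺(aq) + In(s) → 3 Fe²⁺(aq) + In³⁺(aq), so Q = ([Fe²⁺(aq)]^3·[In³⁺(aq)]) / [Fe³⁺(aq)]^3.
Isolating [In³⁺(aq)] in Q = 10^{9.780} yields log [In³⁺(aq)] = −1.283, i.e. 0.052 M.

0.052 M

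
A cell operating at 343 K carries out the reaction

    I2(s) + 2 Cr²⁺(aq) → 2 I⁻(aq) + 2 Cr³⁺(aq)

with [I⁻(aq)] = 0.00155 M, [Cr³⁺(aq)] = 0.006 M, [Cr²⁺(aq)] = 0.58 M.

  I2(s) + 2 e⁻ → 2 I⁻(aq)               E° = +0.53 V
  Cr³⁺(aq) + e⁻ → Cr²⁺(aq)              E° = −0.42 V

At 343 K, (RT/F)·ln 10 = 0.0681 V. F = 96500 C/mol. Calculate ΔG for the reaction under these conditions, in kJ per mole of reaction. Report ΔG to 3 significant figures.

−246 kJ/mol

E°cell = +0.53 − (−0.42) = +0.95 V; the balanced reaction transfers n = 2 electrons.
Here Q = ([I⁻(aq)]^2·[Cr³⁺(aq)]^2) / [Cr²⁺(aq)]^2 = 2.57×10^−10 (log Q = −9.590), giving E = +0.95 − (0.0681/2)·(−9.590) = +1.2765 V.
Then ΔG = −nFE = −2 × 96500 × +1.2765 J/mol = −246 kJ/mol.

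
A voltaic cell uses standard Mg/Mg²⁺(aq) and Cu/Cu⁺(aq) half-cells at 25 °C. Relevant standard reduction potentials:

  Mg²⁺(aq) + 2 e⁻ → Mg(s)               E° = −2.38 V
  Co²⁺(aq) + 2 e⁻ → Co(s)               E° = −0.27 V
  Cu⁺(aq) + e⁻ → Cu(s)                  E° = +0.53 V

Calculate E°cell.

Of the two couples in this cell, the one with the more positive reduction potential is reduced at the cathode: here that is Cu⁺/Cu (+0.53 V); Mg²⁺/Mg (−2.38 V) is the anode.
E°cell = E°(cathode) − E°(anode) = +0.53 − (−2.38) = +2.91 V.

+2.91 V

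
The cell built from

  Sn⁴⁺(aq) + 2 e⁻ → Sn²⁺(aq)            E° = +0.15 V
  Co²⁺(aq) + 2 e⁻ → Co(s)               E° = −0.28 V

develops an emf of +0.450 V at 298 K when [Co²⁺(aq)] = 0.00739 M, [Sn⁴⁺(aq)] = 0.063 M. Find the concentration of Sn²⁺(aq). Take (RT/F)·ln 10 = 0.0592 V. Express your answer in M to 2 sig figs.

The Sn⁴⁺/Sn²⁺ couple has the larger reduction potential, so it is the cathode: E°cell = +0.15 − (−0.28) = +0.43 V and n = 2.
From the Nernst equation, log Q = n(E° − E)/0.0592 = 2·(+0.43 − (+0.450))/0.0592 = −0.676.
Balancing electrons gives Sn⁴⁺(aq) + Co(s) → Sn²⁺(aq) + Co²⁺(aq); thus Q = ([Sn²⁺(aq)]·[Co²⁺(aq)]) / [Sn⁴⁺(aq)].
Isolating [Sn²⁺(aq)] in Q = 10^{−0.676} yields log [Sn²⁺(aq)] = 0.255, i.e. 1.8 M.

1.8 M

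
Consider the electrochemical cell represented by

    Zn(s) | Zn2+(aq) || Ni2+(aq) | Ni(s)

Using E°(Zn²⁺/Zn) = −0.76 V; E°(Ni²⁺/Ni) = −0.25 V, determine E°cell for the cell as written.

+0.51 V

By convention the left-hand electrode in cell notation is the anode (oxidation) and the right-hand electrode is the cathode (reduction).
E°cell = E°(right) − E°(left) = −0.25 − (−0.76) = +0.51 V.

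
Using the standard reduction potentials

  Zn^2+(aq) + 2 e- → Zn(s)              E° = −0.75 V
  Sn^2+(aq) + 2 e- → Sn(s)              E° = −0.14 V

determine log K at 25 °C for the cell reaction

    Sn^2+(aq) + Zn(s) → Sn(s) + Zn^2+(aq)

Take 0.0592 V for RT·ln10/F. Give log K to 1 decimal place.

log K = 20.6

The Sn²⁺/Sn couple is reduced (cathode); E°cell = −0.14 − (−0.75) = +0.61 V with n = 2.
At equilibrium E = 0, so log K = nE°cell / 0.0592 = (2)(+0.61) / 0.0592 = 20.6.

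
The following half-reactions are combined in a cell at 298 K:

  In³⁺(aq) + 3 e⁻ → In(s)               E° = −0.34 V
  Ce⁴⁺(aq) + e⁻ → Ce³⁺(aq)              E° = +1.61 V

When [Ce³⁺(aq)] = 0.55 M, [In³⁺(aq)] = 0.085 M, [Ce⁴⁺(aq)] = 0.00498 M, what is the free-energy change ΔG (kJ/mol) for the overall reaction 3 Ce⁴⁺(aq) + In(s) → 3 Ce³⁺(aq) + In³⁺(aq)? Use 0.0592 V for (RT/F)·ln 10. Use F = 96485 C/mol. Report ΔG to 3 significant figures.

The standard cell potential is +1.61 − (−0.34) = +1.95 V, with n = 3 electrons in the balanced equation.
Q = ([Ce³⁺(aq)]^3·[In³⁺(aq)]) / [Ce⁴⁺(aq)]^3 = 1.15×10^5, so log Q = 5.059 and E = +1.95 − (0.0592/3)(5.059) = +1.8502 V.
Then ΔG = −nFE = −3 × 96485 × +1.8502 J/mol = −536 kJ/mol.

−536 kJ/mol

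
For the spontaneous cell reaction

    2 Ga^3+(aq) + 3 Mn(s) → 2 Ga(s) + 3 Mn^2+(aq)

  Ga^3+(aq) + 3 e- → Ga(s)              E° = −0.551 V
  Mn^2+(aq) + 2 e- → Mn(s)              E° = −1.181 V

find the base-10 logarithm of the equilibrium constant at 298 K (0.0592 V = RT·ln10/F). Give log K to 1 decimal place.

log K = 63.9

The Ga³⁺/Ga couple is reduced (cathode); E°cell = −0.551 − (−1.181) = +0.630 V with n = 6.
At equilibrium E = 0, so log K = nE°cell / 0.0592 = (6)(+0.630) / 0.0592 = 63.9.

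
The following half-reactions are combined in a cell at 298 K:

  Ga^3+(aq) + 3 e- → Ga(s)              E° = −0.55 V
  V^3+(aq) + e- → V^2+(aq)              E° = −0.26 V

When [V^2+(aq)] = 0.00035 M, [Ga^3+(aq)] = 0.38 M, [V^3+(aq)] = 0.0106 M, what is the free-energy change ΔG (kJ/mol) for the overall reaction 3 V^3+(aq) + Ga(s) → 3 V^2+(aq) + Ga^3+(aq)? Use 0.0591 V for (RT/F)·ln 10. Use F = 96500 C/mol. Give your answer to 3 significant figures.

The standard cell potential is −0.26 − (−0.55) = +0.29 V, with n = 3 electrons in the balanced equation.
Here Q = ([V^2+(aq)]^3·[Ga^3+(aq)]) / [V^3+(aq)]^3 = 1.37×10^−5 (log Q = −4.864), giving E = +0.29 − (0.0591/3)·(−4.864) = +0.3858 V.
ΔG = −nFE = −(3)(96500)(+0.3858) J/mol = −112 kJ/mol.

−112 kJ/mol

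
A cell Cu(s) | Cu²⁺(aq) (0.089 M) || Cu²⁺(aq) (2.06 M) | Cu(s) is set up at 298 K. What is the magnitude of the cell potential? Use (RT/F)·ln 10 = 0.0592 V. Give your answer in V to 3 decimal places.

For a concentration cell E°cell = 0, since both electrodes use the same couple.
The compartment with the higher Cu²⁺(aq) concentration (2.06 M) acts as the cathode; ions are reduced there and produced at the dilute (0.089 M) anode.
With n = 2, Ecell = −(0.0592/2)·log([dilute]/[conc]) = −(0.0592/2)·log(0.089/2.06) = +0.040 V.

0.040 V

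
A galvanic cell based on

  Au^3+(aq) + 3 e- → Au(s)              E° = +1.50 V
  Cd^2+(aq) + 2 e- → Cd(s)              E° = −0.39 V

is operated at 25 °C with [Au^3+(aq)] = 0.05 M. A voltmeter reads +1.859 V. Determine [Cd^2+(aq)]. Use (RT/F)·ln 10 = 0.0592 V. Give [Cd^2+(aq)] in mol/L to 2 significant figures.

Au³⁺/Au is the cathode (higher E°); E°cell = +1.50 − (−0.39) = +1.89 V with n = 6.
Since E = E° − (0.0592/n)·log Q, log Q = n(E° − E)/0.0592 = 3.142.
Balancing electrons gives 2 Au^3+(aq) + 3 Cd(s) → 2 Au(s) + 3 Cd^2+(aq); thus Q = [Cd^2+(aq)]^3 / [Au^3+(aq)]^2.
Isolating [Cd^2+(aq)] in Q = 10^{3.142} yields log [Cd^2+(aq)] = 0.180, i.e. 1.5 M.

1.5 M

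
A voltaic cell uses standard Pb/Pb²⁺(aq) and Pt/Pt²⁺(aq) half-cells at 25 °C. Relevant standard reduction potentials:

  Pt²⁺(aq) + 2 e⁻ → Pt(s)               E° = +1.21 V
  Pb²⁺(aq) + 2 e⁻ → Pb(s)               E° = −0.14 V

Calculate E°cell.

Of the two couples in this cell, the one with the more positive reduction potential is reduced at the cathode: here that is Pt²⁺/Pt (+1.21 V); Pb²⁺/Pb (−0.14 V) is the anode.
E°cell = E°(cathode) − E°(anode) = +1.21 − (−0.14) = +1.35 V.

+1.35 V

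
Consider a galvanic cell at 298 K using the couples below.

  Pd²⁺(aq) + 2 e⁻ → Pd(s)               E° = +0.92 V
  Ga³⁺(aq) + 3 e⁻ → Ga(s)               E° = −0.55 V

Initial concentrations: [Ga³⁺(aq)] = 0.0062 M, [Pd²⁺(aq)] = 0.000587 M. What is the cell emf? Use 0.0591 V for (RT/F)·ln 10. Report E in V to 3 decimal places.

Since E°(Pd²⁺/Pd) > E°(Ga³⁺/Ga), Pd²⁺/Pd serves as the cathode.
E°cell = +0.92 − (−0.55) = +1.47 V, with n = 6 electrons transferred.
For the overall reaction 3 Pd²⁺(aq) + 2 Ga(s) → 3 Pd(s) + 2 Ga³⁺(aq), Q = [Ga³⁺(aq)]^2 / [Pd²⁺(aq)]^3 = 1.9×10^5, giving log Q = 5.279.
By the Nernst equation, E = +1.47 − (0.0591/6)·(5.279) = +1.418 V.

+1.418 V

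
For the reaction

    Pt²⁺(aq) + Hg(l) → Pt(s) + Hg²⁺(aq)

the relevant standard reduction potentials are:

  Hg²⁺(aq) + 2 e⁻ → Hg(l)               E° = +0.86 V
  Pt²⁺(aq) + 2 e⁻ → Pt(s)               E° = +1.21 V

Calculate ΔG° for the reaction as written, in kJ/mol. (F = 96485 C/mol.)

In the reaction as written Pt²⁺(aq) is reduced, so the Pt²⁺/Pt couple is the cathode and Hg²⁺/Hg is the anode.
E°cell = +1.21 − (+0.86) = +0.35 V; balancing electrons gives n = 2.
ΔG° = −nFE°cell = −(2)(96485)(+0.35) J/mol = −67.5 kJ/mol.

−67.5 kJ/mol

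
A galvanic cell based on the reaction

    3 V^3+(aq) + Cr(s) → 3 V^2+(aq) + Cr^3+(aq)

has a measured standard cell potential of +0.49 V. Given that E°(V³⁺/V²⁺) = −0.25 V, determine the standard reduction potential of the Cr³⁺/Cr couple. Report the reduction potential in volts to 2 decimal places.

In the reaction as written the V³⁺/V²⁺ couple is reduced (cathode) and Cr³⁺/Cr is oxidized (anode), so E°cell = E°(V³⁺/V²⁺) − E°(Cr³⁺/Cr).
E°(Cr³⁺/Cr) = E°(cathode) − E°cell = −0.25 − (+0.49) = −0.74 V.

−0.74 V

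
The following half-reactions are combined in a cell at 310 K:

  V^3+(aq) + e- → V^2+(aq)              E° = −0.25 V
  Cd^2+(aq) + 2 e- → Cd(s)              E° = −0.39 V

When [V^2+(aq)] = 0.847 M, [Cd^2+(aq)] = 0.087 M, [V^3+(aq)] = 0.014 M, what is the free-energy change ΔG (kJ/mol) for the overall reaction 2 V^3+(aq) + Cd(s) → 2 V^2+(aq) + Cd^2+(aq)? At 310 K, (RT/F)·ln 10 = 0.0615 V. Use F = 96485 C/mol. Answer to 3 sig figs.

−12.2 kJ/mol

The standard cell potential is −0.25 − (−0.39) = +0.14 V, with n = 2 electrons in the balanced equation.
The reaction quotient is ([V^2+(aq)]^2·[Cd^2+(aq)]) / [V^3+(aq)]^2 = 318; by Nernst, E = +0.14 − (0.0615/2)(2.503) = +0.0630 V.
Finally ΔG = −nFE = −(2)(96485 C/mol)(+0.0630 V) = −12.2 kJ/mol.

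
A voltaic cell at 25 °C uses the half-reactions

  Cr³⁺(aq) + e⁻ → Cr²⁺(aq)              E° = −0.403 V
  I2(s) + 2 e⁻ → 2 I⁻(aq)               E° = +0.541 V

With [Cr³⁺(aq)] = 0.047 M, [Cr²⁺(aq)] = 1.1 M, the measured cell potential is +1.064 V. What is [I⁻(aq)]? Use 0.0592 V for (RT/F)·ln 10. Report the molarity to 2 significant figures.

With I₂/I⁻ at the cathode and Cr³⁺/Cr²⁺ at the anode, E°cell = +0.541 − (−0.403) = +0.944 V (n = 2).
Rearranging E = E° − (0.0592/n)·log Q gives log Q = 2(+0.944 − (+1.064))/0.0592 = −4.054.
For I2(s) + 2 Cr²⁺(aq) → 2 I⁻(aq) + 2 Cr³⁺(aq), the reaction quotient is Q = ([I⁻(aq)]^2·[Cr³⁺(aq)]^2) / [Cr²⁺(aq)]^2.
Solving for the unknown gives log [I⁻(aq)] = −0.658, so [I⁻(aq)] ≈ 0.22 M.

0.22 M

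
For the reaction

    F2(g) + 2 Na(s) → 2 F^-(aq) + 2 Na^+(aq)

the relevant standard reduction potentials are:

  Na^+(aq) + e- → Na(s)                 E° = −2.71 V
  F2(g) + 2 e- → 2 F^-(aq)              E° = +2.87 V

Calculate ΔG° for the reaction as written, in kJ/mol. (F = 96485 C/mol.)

−1077 kJ/mol

In the reaction as written F2(g) is reduced, so the F₂/F⁻ couple is the cathode and Na⁺/Na is the anode.
E°cell = +2.87 − (−2.71) = +5.58 V; balancing electrons gives n = 2.
ΔG° = −nFE°cell = −(2)(96485)(+5.58) J/mol = −1077 kJ/mol.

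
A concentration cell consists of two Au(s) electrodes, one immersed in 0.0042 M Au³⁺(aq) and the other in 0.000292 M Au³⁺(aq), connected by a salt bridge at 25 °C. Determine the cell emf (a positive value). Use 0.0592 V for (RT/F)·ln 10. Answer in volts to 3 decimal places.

0.023 V

For a concentration cell E°cell = 0, since both electrodes use the same couple.
The compartment with the higher Au³⁺(aq) concentration (0.0042 M) acts as the cathode; ions are reduced there and produced at the dilute (0.000292 M) anode.
With n = 3, Ecell = −(0.0592/3)·log([dilute]/[conc]) = −(0.0592/3)·log(0.000292/0.0042) = +0.023 V.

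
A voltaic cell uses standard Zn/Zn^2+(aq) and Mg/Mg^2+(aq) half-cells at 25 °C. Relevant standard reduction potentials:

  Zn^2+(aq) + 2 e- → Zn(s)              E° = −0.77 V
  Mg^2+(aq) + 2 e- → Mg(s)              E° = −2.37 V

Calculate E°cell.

Of the two couples in this cell, the one with the more positive reduction potential is reduced at the cathode: here that is Zn²⁺/Zn (−0.77 V); Mg²⁺/Mg (−2.37 V) is the anode.
E°cell = E°(cathode) − E°(anode) = −0.77 − (−2.37) = +1.60 V.

+1.60 V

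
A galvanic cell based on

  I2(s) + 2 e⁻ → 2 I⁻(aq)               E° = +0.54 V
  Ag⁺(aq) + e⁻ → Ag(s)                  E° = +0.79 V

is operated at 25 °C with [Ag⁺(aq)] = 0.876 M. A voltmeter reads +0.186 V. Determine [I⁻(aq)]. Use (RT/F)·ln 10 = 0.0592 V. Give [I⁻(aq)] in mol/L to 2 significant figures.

0.095 M

The Ag⁺/Ag couple has the larger reduction potential, so it is the cathode: E°cell = +0.79 − (+0.54) = +0.25 V and n = 2.
Rearranging E = E° − (0.0592/n)·log Q gives log Q = 2(+0.25 − (+0.186))/0.0592 = 2.162.
Balancing electrons gives 2 Ag⁺(aq) + 2 I⁻(aq) → 2 Ag(s) + I2(s); thus Q = 1 / ([Ag⁺(aq)]^2·[I⁻(aq)]^2).
Solving for the unknown gives log [I⁻(aq)] = −1.024, so [I⁻(aq)] ≈ 0.095 M.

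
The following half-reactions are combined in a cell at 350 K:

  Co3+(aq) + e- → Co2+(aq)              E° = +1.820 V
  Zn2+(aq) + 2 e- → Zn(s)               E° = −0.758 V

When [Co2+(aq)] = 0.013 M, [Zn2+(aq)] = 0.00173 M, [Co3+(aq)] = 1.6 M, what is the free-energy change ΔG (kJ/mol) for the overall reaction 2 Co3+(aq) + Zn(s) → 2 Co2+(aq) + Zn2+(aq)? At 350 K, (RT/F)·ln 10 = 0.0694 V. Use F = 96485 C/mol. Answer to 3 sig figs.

The standard cell potential is +1.820 − (−0.758) = +2.578 V, with n = 2 electrons in the balanced equation.
The reaction quotient is ([Co2+(aq)]^2·[Zn2+(aq)]) / [Co3+(aq)]^2 = 1.14×10^−7; by Nernst, E = +2.578 − (0.0694/2)(−6.942) = +2.8189 V.
Then ΔG = −nFE = −2 × 96485 × +2.8189 J/mol = −544 kJ/mol.

−544 kJ/mol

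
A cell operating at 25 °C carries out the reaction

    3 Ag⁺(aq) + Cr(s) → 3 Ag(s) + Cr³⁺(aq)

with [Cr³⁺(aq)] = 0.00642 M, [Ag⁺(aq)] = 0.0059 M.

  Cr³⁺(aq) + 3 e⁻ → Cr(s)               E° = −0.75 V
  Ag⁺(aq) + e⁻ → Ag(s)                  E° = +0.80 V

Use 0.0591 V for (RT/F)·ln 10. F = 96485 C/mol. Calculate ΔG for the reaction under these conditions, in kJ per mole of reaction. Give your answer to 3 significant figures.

−423 kJ/mol

The standard cell potential is +0.80 − (−0.75) = +1.55 V, with n = 3 electrons in the balanced equation.
Here Q = [Cr³⁺(aq)] / [Ag⁺(aq)]^3 = 3.13×10^4 (log Q = 4.495), giving E = +1.55 − (0.0591/3)·(4.495) = +1.4614 V.
Finally ΔG = −nFE = −(3)(96485 C/mol)(+1.4614 V) = −423 kJ/mol.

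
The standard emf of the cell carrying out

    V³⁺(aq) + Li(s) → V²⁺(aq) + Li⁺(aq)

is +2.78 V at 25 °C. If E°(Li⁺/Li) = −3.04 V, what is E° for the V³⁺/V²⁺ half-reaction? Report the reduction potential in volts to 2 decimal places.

In the reaction as written the V³⁺/V²⁺ couple is reduced (cathode) and Li⁺/Li is oxidized (anode), so E°cell = E°(V³⁺/V²⁺) − E°(Li⁺/Li).
E°(V³⁺/V²⁺) = E°cell + E°(anode) = +2.78 + (−3.04) = −0.26 V.

−0.26 V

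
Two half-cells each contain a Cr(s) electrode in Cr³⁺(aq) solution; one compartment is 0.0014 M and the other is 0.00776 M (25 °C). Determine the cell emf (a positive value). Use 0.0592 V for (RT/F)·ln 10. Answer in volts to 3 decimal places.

For a concentration cell E°cell = 0, since both electrodes use the same couple.
The compartment with the higher Cr³⁺(aq) concentration (0.00776 M) acts as the cathode; ions are reduced there and produced at the dilute (0.0014 M) anode.
With n = 3, Ecell = −(0.0592/3)·log([dilute]/[conc]) = −(0.0592/3)·log(0.0014/0.00776) = +0.015 V.

0.015 V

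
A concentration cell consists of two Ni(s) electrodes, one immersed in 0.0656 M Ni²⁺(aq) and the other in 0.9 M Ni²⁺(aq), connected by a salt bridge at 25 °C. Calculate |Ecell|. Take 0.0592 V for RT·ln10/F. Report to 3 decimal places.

For a concentration cell E°cell = 0, since both electrodes use the same couple.
The compartment with the higher Ni²⁺(aq) concentration (0.9 M) acts as the cathode; ions are reduced there and produced at the dilute (0.0656 M) anode.
With n = 2, Ecell = −(0.0592/2)·log([dilute]/[conc]) = −(0.0592/2)·log(0.0656/0.9) = +0.034 V.

0.034 V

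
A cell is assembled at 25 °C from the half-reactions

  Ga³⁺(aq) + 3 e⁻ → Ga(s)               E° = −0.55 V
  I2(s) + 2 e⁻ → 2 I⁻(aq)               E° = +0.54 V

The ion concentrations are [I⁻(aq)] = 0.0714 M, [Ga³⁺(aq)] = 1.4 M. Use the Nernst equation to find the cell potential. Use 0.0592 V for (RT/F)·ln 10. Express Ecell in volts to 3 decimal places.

Since E°(I₂/I⁻) > E°(Ga³⁺/Ga), I₂/I⁻ serves as the cathode.
E°cell = E°cat − E°an = +0.54 − (−0.55) = +1.09 V; n = 6.
For the overall reaction 3 I2(s) + 2 Ga(s) → 6 I⁻(aq) + 2 Ga³⁺(aq), Q = [I⁻(aq)]^6·[Ga³⁺(aq)]^2 = 2.6×10^−7, giving log Q = −6.586.
E = E° − (0.0592/n)·log Q = +1.09 − (0.0592/6)(−6.586) = +1.155 V.

+1.155 V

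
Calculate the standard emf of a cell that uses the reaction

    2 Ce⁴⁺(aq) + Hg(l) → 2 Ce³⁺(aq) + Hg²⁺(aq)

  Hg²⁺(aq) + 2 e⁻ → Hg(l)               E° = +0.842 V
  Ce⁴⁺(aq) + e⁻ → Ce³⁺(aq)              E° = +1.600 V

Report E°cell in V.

Ce⁴⁺(aq) gains electrons, so the Ce⁴⁺/Ce³⁺ couple is the cathode; the Hg²⁺/Hg couple is the anode.
E°cell = E°(cathode) − E°(anode) = +1.600 − (+0.842) = +0.758 V.

+0.758 V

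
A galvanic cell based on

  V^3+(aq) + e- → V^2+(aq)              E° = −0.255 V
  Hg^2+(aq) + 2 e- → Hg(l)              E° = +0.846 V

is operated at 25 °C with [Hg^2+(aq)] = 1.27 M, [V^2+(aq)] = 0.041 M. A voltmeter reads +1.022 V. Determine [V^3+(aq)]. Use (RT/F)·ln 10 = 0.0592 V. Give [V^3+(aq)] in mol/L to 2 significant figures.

1.0 M

Hg²⁺/Hg is the cathode (higher E°); E°cell = +0.846 − (−0.255) = +1.101 V with n = 2.
Rearranging E = E° − (0.0592/n)·log Q gives log Q = 2(+1.101 − (+1.022))/0.0592 = 2.669.
The balanced reaction is Hg^2+(aq) + 2 V^2+(aq) → Hg(l) + 2 V^3+(aq), so Q = [V^3+(aq)]^2 / ([Hg^2+(aq)]·[V^2+(aq)]^2).
Isolating [V^3+(aq)] in Q = 10^{2.669} yields log [V^3+(aq)] = −0.001, i.e. 1.0 M.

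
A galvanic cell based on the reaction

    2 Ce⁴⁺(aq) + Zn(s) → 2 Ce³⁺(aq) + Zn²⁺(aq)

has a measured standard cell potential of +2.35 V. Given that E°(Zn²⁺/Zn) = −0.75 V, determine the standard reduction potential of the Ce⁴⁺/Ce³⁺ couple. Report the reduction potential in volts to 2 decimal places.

+1.60 V

In the reaction as written the Ce⁴⁺/Ce³⁺ couple is reduced (cathode) and Zn²⁺/Zn is oxidized (anode), so E°cell = E°(Ce⁴⁺/Ce³⁺) − E°(Zn²⁺/Zn).
E°(Ce⁴⁺/Ce³⁺) = E°cell + E°(anode) = +2.35 + (−0.75) = +1.60 V.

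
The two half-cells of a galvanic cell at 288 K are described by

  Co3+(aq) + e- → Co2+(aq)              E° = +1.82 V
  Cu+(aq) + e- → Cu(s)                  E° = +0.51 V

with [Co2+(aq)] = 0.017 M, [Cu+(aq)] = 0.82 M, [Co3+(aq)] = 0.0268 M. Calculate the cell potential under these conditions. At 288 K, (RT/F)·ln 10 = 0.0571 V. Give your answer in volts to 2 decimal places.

Co³⁺/Co²⁺ is reduced (cathode, E° = +1.82 V) and Cu⁺/Cu is oxidized (anode).
The standard potential is +1.82 − (+0.51) = +1.31 V and the balanced reaction transfers n = 1 electron.
The balanced reaction is Co3+(aq) + Cu(s) → Co2+(aq) + Cu+(aq), so Q = ([Co2+(aq)]·[Cu+(aq)]) / [Co3+(aq)] = 0.52 and log Q = −0.284.
Applying E = E° − (RT ln10/nF)·log Q gives +1.31 − (0.0571/1)(−0.284) = +1.33 V.

+1.33 V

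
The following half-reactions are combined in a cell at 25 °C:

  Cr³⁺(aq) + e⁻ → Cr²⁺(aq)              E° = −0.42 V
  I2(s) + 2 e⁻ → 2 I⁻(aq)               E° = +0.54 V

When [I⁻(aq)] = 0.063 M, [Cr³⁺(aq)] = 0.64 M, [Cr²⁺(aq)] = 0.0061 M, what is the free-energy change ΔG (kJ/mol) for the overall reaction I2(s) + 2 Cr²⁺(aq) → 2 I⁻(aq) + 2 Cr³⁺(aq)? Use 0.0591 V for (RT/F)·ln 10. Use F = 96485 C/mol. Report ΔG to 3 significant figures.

With I₂/I⁻ reduced at the cathode, E°cell = +0.54 − (−0.42) = +0.96 V and n = 2.
Here Q = ([I⁻(aq)]^2·[Cr³⁺(aq)]^2) / [Cr²⁺(aq)]^2 = 43.7 (log Q = 1.640), giving E = +0.96 − (0.0591/2)·(1.640) = +0.9115 V.
Then ΔG = −nFE = −2 × 96485 × +0.9115 J/mol = −176 kJ/mol.

−176 kJ/mol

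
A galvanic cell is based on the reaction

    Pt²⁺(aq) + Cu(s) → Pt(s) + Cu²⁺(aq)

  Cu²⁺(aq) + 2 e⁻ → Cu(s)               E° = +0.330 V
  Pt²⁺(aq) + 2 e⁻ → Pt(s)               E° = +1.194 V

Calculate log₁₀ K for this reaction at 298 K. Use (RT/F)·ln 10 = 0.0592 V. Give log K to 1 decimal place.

The Pt²⁺/Pt couple is reduced (cathode); E°cell = +1.194 − (+0.330) = +0.864 V with n = 2.
At equilibrium E = 0, so log K = nE°cell / 0.0592 = (2)(+0.864) / 0.0592 = 29.2.

log K = 29.2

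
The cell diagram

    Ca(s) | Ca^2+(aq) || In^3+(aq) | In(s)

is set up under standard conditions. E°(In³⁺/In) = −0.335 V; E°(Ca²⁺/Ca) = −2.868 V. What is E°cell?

By convention the left-hand electrode in cell notation is the anode (oxidation) and the right-hand electrode is the cathode (reduction).
E°cell = E°(right) − E°(left) = −0.335 − (−2.868) = +2.533 V.

+2.533 V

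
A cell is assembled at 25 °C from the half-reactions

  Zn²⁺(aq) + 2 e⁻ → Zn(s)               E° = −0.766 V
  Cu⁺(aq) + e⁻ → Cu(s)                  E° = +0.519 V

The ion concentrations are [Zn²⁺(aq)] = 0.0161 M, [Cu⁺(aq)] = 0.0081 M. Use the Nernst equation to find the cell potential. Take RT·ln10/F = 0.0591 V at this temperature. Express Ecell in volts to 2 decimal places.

The Cu⁺/Cu couple has the more positive E°, so it is the cathode; Zn²⁺/Zn is the anode.
The standard potential is +0.519 − (−0.766) = +1.285 V and the balanced reaction transfers n = 2 electrons.
Balancing gives 2 Cu⁺(aq) + Zn(s) → 2 Cu(s) + Zn²⁺(aq); hence Q = [Zn²⁺(aq)] / [Cu⁺(aq)]^2 = 245 (log Q = 2.390).
E = E° − (0.0591/n)·log Q = +1.285 − (0.0591/2)(2.390) = +1.21 V.

+1.21 V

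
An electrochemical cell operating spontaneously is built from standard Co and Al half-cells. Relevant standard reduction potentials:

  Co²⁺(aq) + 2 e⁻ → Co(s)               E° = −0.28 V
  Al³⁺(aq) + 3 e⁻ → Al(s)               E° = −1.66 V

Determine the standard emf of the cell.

+1.38 V

Of the two couples in this cell, the one with the more positive reduction potential is reduced at the cathode: here that is Co²⁺/Co (−0.28 V); Al³⁺/Al (−1.66 V) is the anode.
E°cell = E°(cathode) − E°(anode) = −0.28 − (−1.66) = +1.38 V.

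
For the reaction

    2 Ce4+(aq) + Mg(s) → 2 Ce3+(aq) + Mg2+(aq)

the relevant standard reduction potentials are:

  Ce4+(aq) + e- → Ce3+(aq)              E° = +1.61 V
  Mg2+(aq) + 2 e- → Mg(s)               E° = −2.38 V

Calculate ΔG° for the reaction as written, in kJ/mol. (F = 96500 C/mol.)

In the reaction as written Ce4+(aq) is reduced, so the Ce⁴⁺/Ce³⁺ couple is the cathode and Mg²⁺/Mg is the anode.
E°cell = +1.61 − (−2.38) = +3.99 V; balancing electrons gives n = 2.
ΔG° = −nFE°cell = −(2)(96500)(+3.99) J/mol = −770 kJ/mol.

−770 kJ/mol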